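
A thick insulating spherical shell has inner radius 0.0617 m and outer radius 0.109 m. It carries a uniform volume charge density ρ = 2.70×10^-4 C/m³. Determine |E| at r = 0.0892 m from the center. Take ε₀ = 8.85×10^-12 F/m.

6.07×10^5 V/m

Symmetry ⇒ E = E(r) r̂. Gaussian sphere of radius r = 0.0892 m (within the shell material, 0.0617 m < r < 0.109 m).
Enclosed charge is the volume from a to r: Q_enc = (4π/3)ρ(r³ − a³) = 5.37e-7 C.
By Gauss's law, ∮E·dA = E·4πr² = Q_enc/ε₀.
E = |Q_enc|/(4πε₀r²) = (5.37e-7)/(4π·8.85×10^-12·(0.0892)²) = 6.07e5 N/C.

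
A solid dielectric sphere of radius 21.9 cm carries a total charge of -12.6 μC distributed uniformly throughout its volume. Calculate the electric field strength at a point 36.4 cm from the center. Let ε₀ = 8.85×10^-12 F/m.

E = 8.55×10^5 N/C

Take a concentric spherical Gaussian surface of radius r = 36.4 cm (r > R, so the entire charge is enclosed).
Q_enc = -12.6 μC = -1.26e-5 C.
Since E is radial and uniform over the Gaussian sphere, Φ = E·4πr² = Q_enc/ε₀.
E = |Q_enc|/(4πε₀r²) = (1.26e-5)/(4π·8.85×10^-12·(0.364)²) = 8.55e5 N/C.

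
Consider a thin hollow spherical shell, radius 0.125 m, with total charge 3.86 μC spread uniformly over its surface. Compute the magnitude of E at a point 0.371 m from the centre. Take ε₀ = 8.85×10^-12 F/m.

Symmetry ⇒ E = E(r) r̂. Gaussian sphere of radius r = 0.371 m (r > 0.125 m).
The entire shell is enclosed: Q_enc = 3.86×10^-6 C.
Gauss's law: E·4πr² = Q_enc/ε₀.
E = |Q_enc|/(4πε₀r²) = (3.86e-6)/(4π·8.85×10^-12·(0.371)²) = 2.52×10^5 N/C.

E ≈ 2.52e5 V/m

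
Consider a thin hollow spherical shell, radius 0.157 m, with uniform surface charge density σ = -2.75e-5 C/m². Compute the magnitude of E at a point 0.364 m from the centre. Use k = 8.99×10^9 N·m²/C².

Use a concentric Gaussian sphere at r = 0.364 m (r > 0.157 m).
The entire shell is enclosed: Q_enc = σ·4πR² = (-2.75×10^-5)·4π·(0.157)² = -8.518×10^-6 C.
By Gauss's law, ∮E·dA = E·4πr² = Q_enc/ε₀.
E = k|Q_enc|/r² = (8.99×10^9)(8.518×10^-6)/(0.364)² = 5.78e5 N/C.

|E| = 5.78×10^5 N/C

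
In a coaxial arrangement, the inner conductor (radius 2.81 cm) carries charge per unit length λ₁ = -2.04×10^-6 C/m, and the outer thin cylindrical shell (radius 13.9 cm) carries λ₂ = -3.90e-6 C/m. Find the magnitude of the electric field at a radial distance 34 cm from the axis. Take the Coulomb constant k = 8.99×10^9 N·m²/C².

By cylindrical symmetry E is radial; use a coaxial Gaussian cylinder of radius 34 cm and length L (r > 13.9 cm, enclosing both).
λ_enc = λ₁ + λ₂ = (-2.04e-6) + (-3.90×10^-6) = -5.94e-6 C/m.
Gauss's law: E·2πrL = λ_enc L/ε₀.
E = 2k|λ_enc|/r = 2(8.99×10^9)(5.94e-6)/(0.34) = 3.14×10^5 N/C.

E ≈ 3.14e5 N/C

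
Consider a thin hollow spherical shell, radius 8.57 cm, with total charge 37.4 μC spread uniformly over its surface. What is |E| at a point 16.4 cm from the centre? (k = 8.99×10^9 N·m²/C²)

Use a concentric Gaussian sphere at r = 16.4 cm (r > 8.57 cm).
The entire shell is enclosed: Q_enc = 3.74×10^-5 C.
Applying ∮E·dA = Q_enc/ε₀ with Φ = E(4πr²):
E = k|Q_enc|/r² = (8.99×10^9)(3.74×10^-5)/(0.164)² = 1.25×10^7 N/C.

E ≈ 1.25×10^7 N/C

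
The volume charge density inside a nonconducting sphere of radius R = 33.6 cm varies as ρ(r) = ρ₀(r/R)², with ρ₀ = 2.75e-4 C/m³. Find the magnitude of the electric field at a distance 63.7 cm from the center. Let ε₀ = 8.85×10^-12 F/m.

Symmetry ⇒ E = E(r) r̂. Gaussian sphere of radius r = 63.7 cm (r > R, all charge enclosed).
Q_enc = 4π ∫₀^R ρ₀(r'/R)^2 r'² dr' = 4πρ₀R³/5 = 2.622×10^-5 C.
Applying ∮E·dA = Q_enc/ε₀ with Φ = E(4πr²):
E = |Q_enc|/(4πε₀r²) = (2.622×10^-5)/(4π·8.85×10^-12·(0.637)²) = 5.81×10^5 N/C.

E = 5.81×10^5 N/C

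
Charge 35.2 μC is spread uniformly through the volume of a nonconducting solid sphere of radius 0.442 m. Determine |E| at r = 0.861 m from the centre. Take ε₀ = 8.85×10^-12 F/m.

Symmetry ⇒ E = E(r) r̂. Gaussian sphere of radius r = 0.861 m (r > R, so the entire charge is enclosed).
Q_enc = 35.2 μC = 3.52e-5 C.
Gauss's law: E·4πr² = Q_enc/ε₀.
E = |Q_enc|/(4πε₀r²) = (3.52e-5)/(4π·8.85×10^-12·(0.861)²) = 4.27e5 N/C.

E ≈ 4.27×10^5 N/C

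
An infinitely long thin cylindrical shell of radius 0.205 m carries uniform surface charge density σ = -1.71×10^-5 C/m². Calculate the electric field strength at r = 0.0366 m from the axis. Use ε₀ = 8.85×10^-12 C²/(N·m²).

E = 0

Choose a coaxial cylinder of radius r = 0.0366 m (arbitrary length L) as the Gaussian surface (r < 0.205 m, inside the shell).
No charge is enclosed, so Gauss's law gives E·2πrL = 0 ⇒ E = 0.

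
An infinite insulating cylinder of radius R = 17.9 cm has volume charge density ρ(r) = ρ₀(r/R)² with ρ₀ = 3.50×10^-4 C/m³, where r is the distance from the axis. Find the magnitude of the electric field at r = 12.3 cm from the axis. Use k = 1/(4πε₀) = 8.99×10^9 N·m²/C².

Choose a coaxial cylinder of radius r = 12.3 cm (arbitrary length L) as the Gaussian surface (r < R).
λ_enc = ∫₀^r ρ(r')·2πr' dr' = (2πρ₀/R²)·r^4/4 = 3.927×10^-6 C/m.
Gauss's law: E·2πrL = λ_enc L/ε₀.
E = 2k|λ_enc|/r = 2(8.99×10^9)(3.927e-6)/(0.123) = 5.74×10^5 N/C.

5.74×10^5 V/m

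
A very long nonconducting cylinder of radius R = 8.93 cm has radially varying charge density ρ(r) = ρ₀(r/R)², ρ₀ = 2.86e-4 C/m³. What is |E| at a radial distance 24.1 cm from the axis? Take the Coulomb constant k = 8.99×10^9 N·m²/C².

|E| = 2.67e5 N/C

Choose a coaxial cylinder of radius r = 24.1 cm (arbitrary length L) as the Gaussian surface (r > R, full charge per length enclosed).
λ_enc = 2π ∫₀^R ρ₀(r'/R)^2 r' dr' = 2πρ₀R²/4 = 3.583×10^-6 C/m.
Since E is radial and uniform over the curved surface, Φ = E·2πrL = Q_enc/ε₀ = λ_enc L/ε₀.
E = 2k|λ_enc|/r = 2(8.99×10^9)(3.583×10^-6)/(0.241) = 2.67e5 N/C.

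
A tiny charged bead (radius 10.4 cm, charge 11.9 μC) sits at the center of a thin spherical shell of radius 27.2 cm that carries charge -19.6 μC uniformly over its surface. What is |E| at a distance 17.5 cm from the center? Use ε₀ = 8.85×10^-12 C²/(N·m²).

|E| = 3.49e6 N/C

Take a concentric spherical Gaussian surface of radius r = 17.5 cm (between the bodies, 10.4 cm < r < 27.2 cm).
Only the inner charge is enclosed; the outer shell contributes nothing inside itself. Q_enc = 11.9 μC = 1.19e-5 C.
Gauss's law: E·4πr² = Q_enc/ε₀.
E = |Q_enc|/(4πε₀r²) = (1.19e-5)/(4π·8.85×10^-12·(0.175)²) = 3.49e6 N/C.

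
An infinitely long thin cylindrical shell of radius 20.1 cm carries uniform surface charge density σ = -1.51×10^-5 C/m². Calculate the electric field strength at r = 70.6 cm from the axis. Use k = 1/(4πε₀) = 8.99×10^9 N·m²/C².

|E| = 4.86×10^5 N/C

Choose a coaxial cylinder of radius r = 70.6 cm (arbitrary length L) as the Gaussian surface (r > 20.1 cm).
The whole shell is enclosed: λ_enc = σ·2πR = (-1.51×10^-5)·2π·(0.201) = -1.907e-5 C/m.
Gauss's law: E·2πrL = λ_enc L/ε₀.
E = 2k|λ_enc|/r = 2(8.99×10^9)(1.907×10^-5)/(0.706) = 4.86×10^5 N/C.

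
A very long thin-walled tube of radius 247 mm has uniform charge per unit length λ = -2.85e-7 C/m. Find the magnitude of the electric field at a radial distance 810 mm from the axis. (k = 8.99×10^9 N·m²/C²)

6.33×10^3 V/m

Choose a coaxial cylinder of radius r = 810 mm (arbitrary length L) as the Gaussian surface (r > 247 mm).
The full line charge is enclosed: λ_enc = -2.85e-7 C/m.
Applying ∮E·dA = Q_enc/ε₀ with the end caps contributing no flux:
E = 2k|λ_enc|/r = 2(8.99×10^9)(2.85e-7)/(0.81) = 6.33×10^3 N/C.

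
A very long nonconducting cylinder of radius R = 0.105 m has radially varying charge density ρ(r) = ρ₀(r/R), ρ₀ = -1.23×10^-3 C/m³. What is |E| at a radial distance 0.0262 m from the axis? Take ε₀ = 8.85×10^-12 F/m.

Choose a coaxial cylinder of radius r = 0.0262 m (arbitrary length L) as the Gaussian surface (r < R).
Integrating ρ over the cross-section to radius r: λ_enc = (2πρ₀/R) ∫₀^r r'^2 dr' = 2πρ₀ r^3/(3·R) = -4.412×10^-7 C/m.
Gauss's law: E·2πrL = λ_enc L/ε₀.
E = |λ_enc|/(2πε₀r) = (4.412×10^-7)/(2π·8.85×10^-12·0.0262) = 3.03×10^5 N/C.

|E| = 3.03×10^5 N/C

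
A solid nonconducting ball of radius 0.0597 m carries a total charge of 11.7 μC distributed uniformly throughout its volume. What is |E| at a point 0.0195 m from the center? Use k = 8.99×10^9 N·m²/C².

By spherical symmetry E is radial; choose a Gaussian sphere of radius r = 0.0195 m (r < R).
For a uniform sphere the enclosed fraction is (r/R)³, so Q_enc = (11.7 μC)(0.0195/0.0597)³ = 4.077e-7 C.
Gauss's law: E·4πr² = Q_enc/ε₀.
E = k|Q_enc|/r² = (8.99×10^9)(4.077e-7)/(0.0195)² = 9.64×10^6 N/C.

E = 9.64×10^6 N/C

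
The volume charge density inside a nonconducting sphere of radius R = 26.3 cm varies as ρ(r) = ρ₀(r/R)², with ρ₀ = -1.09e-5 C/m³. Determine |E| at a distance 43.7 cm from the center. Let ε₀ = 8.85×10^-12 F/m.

2.35×10^4 N/C

Use a concentric Gaussian sphere at r = 43.7 cm (r > R, all charge enclosed).
Q_enc = 4π ∫₀^R ρ₀(r'/R)^2 r'² dr' = 4πρ₀R³/5 = -4.983×10^-7 C.
Since E is radial and uniform over the Gaussian sphere, Φ = E·4πr² = Q_enc/ε₀.
E = |Q_enc|/(4πε₀r²) = (4.983×10^-7)/(4π·8.85×10^-12·(0.437)²) = 2.35×10^4 N/C.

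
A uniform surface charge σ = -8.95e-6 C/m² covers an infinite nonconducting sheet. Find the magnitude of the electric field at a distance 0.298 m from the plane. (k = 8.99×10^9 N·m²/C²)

|E| ≈ 5.06e5 N/C

Choose a cylindrical pillbox piercing the sheet, end faces (area A) parallel to it.
Flux Φ = 2EA and Q_enc = σA, so 2EA = σA/ε₀ ⇒ E = |σ|/(2ε₀), independent of distance.
E = 2πk|σ| = 2π(8.99×10^9)(8.95×10^-6) = 5.06e5 N/C.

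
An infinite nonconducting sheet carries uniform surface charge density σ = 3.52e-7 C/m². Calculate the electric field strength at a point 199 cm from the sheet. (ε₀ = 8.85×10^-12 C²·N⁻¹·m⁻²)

By planar symmetry E is perpendicular to the sheet and uniform; use a Gaussian pillbox with flat faces of area A on each side of the sheet.
Flux Φ = 2EA and Q_enc = σA, so 2EA = σA/ε₀ ⇒ E = |σ|/(2ε₀), independent of distance.
E = |σ|/(2ε₀) = (3.52×10^-7)/(2·8.85×10^-12) = 1.99×10^4 N/C.

E = 1.99×10^4 N/C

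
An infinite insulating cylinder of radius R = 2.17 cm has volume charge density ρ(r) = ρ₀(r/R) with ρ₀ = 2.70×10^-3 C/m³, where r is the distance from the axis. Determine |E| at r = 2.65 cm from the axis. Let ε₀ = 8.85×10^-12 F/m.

Coaxial Gaussian cylinder, radius r = 2.65 cm, length L (r > R, full charge per length enclosed).
λ_enc = 2π ∫₀^R ρ₀(r'/R)^1 r' dr' = 2πρ₀R²/3 = 2.663×10^-6 C/m.
Applying ∮E·dA = Q_enc/ε₀ with the end caps contributing no flux:
E = |λ_enc|/(2πε₀r) = (2.663×10^-6)/(2π·8.85×10^-12·0.0265) = 1.81e6 N/C.

|E| ≈ 1.81×10^6 V/m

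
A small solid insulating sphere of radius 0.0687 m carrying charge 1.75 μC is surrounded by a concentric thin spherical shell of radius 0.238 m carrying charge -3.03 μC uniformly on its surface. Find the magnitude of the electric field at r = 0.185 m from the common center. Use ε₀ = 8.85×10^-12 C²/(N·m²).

E ≈ 4.60×10^5 V/m

Take a concentric spherical Gaussian surface of radius r = 0.185 m (between the bodies, 0.0687 m < r < 0.238 m).
Only the inner charge is enclosed; the outer shell contributes nothing inside itself. Q_enc = 1.75 μC = 1.75×10^-6 C.
Gauss's law: E·4πr² = Q_enc/ε₀.
E = |Q_enc|/(4πε₀r²) = (1.75×10^-6)/(4π·8.85×10^-12·(0.185)²) = 4.60×10^5 N/C.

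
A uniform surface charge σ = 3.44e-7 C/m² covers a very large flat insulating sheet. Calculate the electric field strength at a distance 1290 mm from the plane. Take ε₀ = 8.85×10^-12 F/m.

1.94e4 V/m

The symmetry is planar: E is normal to the sheet and the same magnitude on both sides. Take a pillbox straddling the sheet with end-cap area A.
Flux Φ = 2EA and Q_enc = σA, so 2EA = σA/ε₀ ⇒ E = |σ|/(2ε₀), independent of distance.
E = |σ|/(2ε₀) = (3.44e-7)/(2·8.85×10^-12) = 1.94×10^4 N/C.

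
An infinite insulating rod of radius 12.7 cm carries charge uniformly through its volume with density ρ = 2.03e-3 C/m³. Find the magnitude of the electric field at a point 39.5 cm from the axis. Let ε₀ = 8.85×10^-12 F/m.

E = 4.68e6 N/C

Take a coaxial cylindrical Gaussian surface of radius r = 39.5 cm and length L (r > 12.7 cm, full cross-section enclosed).
λ_enc = ρ·πR² = (2.03×10^-3)π(0.127)² = 1.029e-4 C/m.
By Gauss's law (flux through the curved wall only), E·2πrL = λ_enc L/ε₀.
E = |λ_enc|/(2πε₀r) = (1.029×10^-4)/(2π·8.85×10^-12·0.395) = 4.68×10^6 N/C.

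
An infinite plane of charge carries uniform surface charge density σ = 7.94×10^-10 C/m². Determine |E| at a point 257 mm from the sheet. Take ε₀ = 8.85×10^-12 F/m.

|E| ≈ 44.9 N/C

By planar symmetry E is perpendicular to the sheet and uniform; use a Gaussian pillbox with flat faces of area A on each side of the sheet.
Only the two end caps contribute flux: Φ = 2EA. With Q_enc = σA, Gauss's law gives E = |σ|/(2ε₀).
E = |σ|/(2ε₀) = (7.94×10^-10)/(2·8.85×10^-12) = 44.9 N/C.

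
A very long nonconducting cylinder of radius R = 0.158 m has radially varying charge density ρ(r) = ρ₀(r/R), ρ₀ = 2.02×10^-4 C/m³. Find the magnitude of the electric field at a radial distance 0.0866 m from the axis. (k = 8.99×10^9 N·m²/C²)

Coaxial Gaussian cylinder, radius r = 0.0866 m, length L (r < R).
Integrating ρ over the cross-section to radius r: λ_enc = (2πρ₀/R) ∫₀^r r'^2 dr' = 2πρ₀ r^3/(3·R) = 1.739×10^-6 C/m.
Gauss's law: E·2πrL = λ_enc L/ε₀.
E = 2k|λ_enc|/r = 2(8.99×10^9)(1.739×10^-6)/(0.0866) = 3.61×10^5 N/C.

3.61×10^5 V/m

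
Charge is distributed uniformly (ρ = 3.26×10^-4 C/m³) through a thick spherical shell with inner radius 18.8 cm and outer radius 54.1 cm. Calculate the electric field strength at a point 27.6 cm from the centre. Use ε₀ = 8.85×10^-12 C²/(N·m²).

E = 2.32×10^6 V/m

Take a concentric spherical Gaussian surface of radius r = 27.6 cm (within the shell material, 18.8 cm < r < 54.1 cm).
Enclosed charge is the volume from a to r: Q_enc = (4π/3)ρ(r³ − a³) = 1.964×10^-5 C.
Since E is radial and uniform over the Gaussian sphere, Φ = E·4πr² = Q_enc/ε₀.
E = |Q_enc|/(4πε₀r²) = (1.964e-5)/(4π·8.85×10^-12·(0.276)²) = 2.32e6 N/C.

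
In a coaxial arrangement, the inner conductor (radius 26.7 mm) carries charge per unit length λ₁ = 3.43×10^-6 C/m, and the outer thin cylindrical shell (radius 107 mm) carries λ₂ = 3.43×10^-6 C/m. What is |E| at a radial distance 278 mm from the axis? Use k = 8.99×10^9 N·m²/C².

E = 4.44e5 N/C

By cylindrical symmetry E is radial; use a coaxial Gaussian cylinder of radius 278 mm and length L (r > 107 mm, enclosing both).
λ_enc = λ₁ + λ₂ = (3.43×10^-6) + (3.43e-6) = 6.86×10^-6 C/m.
Applying ∮E·dA = Q_enc/ε₀ with the end caps contributing no flux:
E = 2k|λ_enc|/r = 2(8.99×10^9)(6.86e-6)/(0.278) = 4.44×10^5 N/C.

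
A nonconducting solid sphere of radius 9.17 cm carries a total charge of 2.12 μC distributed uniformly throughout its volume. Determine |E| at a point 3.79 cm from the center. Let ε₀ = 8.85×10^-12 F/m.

By spherical symmetry E is radial; choose a Gaussian sphere of radius r = 3.79 cm (r < R).
For a uniform sphere the enclosed fraction is (r/R)³, so Q_enc = (2.12 μC)(0.0379/0.0917)³ = 1.497×10^-7 C.
Applying ∮E·dA = Q_enc/ε₀ with Φ = E(4πr²):
E = |Q_enc|/(4πε₀r²) = (1.497×10^-7)/(4π·8.85×10^-12·(0.0379)²) = 9.37×10^5 N/C.

9.37e5 N/C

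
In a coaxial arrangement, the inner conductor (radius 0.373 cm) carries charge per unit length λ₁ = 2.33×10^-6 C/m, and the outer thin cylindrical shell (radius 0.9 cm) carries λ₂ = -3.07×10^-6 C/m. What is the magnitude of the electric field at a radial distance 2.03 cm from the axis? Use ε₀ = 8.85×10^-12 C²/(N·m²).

6.56×10^5 V/m

Coaxial Gaussian cylinder, radius r = 2.03 cm, length L (r > 0.9 cm, enclosing both).
λ_enc = λ₁ + λ₂ = (2.33×10^-6) + (-3.07×10^-6) = -7.40×10^-7 C/m.
By Gauss's law (flux through the curved wall only), E·2πrL = λ_enc L/ε₀.
E = |λ_enc|/(2πε₀r) = (7.40×10^-7)/(2π·8.85×10^-12·0.0203) = 6.56×10^5 N/C.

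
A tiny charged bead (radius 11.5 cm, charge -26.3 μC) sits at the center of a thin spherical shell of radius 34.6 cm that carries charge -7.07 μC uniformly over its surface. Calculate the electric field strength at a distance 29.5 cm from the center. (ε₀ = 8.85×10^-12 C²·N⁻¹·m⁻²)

By spherical symmetry E is radial; choose a Gaussian sphere of radius r = 29.5 cm (between the bodies, 11.5 cm < r < 34.6 cm).
Only the inner charge is enclosed; the outer shell contributes nothing inside itself. Q_enc = -26.3 μC = -2.63×10^-5 C.
By Gauss's law, ∮E·dA = E·4πr² = Q_enc/ε₀.
E = |Q_enc|/(4πε₀r²) = (2.63×10^-5)/(4π·8.85×10^-12·(0.295)²) = 2.72×10^6 N/C.

E = 2.72e6 N/C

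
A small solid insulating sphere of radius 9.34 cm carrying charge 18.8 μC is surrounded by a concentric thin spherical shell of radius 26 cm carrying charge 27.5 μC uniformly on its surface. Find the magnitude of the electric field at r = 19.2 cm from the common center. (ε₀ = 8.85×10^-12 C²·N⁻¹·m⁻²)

Symmetry ⇒ E = E(r) r̂. Gaussian sphere of radius r = 19.2 cm (between the bodies, 9.34 cm < r < 26 cm).
Only the inner charge is enclosed; the outer shell contributes nothing inside itself. Q_enc = 18.8 μC = 1.88×10^-5 C.
Gauss's law: E·4πr² = Q_enc/ε₀.
E = |Q_enc|/(4πε₀r²) = (1.88e-5)/(4π·8.85×10^-12·(0.192)²) = 4.59e6 N/C.

4.59e6 V/m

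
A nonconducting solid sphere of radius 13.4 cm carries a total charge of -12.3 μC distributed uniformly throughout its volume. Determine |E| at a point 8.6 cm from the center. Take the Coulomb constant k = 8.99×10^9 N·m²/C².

E = 3.95×10^6 V/m

By spherical symmetry E is radial; choose a Gaussian sphere of radius r = 8.6 cm (r < R).
For a uniform sphere the enclosed fraction is (r/R)³, so Q_enc = (-12.3 μC)(0.086/0.134)³ = -3.252×10^-6 C.
By Gauss's law, ∮E·dA = E·4πr² = Q_enc/ε₀.
E = k|Q_enc|/r² = (8.99×10^9)(3.252×10^-6)/(0.086)² = 3.95e6 N/C.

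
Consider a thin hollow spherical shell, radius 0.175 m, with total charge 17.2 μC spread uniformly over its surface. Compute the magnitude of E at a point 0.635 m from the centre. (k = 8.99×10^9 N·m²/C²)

Use a concentric Gaussian sphere at r = 0.635 m (r > 0.175 m).
The entire shell is enclosed: Q_enc = 1.72×10^-5 C.
Since E is radial and uniform over the Gaussian sphere, Φ = E·4πr² = Q_enc/ε₀.
E = k|Q_enc|/r² = (8.99×10^9)(1.72e-5)/(0.635)² = 3.83×10^5 N/C.

E = 3.83×10^5 N/C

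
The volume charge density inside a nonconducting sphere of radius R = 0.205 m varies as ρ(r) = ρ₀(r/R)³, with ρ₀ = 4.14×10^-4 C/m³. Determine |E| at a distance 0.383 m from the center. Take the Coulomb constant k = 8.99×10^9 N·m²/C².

|E| = 4.58×10^5 N/C

Use a concentric Gaussian sphere at r = 0.383 m (r > R, all charge enclosed).
Q_enc = 4π ∫₀^R ρ₀(r'/R)^3 r'² dr' = 4πρ₀R³/6 = 7.47×10^-6 C.
By Gauss's law, ∮E·dA = E·4πr² = Q_enc/ε₀.
E = k|Q_enc|/r² = (8.99×10^9)(7.47e-6)/(0.383)² = 4.58×10^5 N/C.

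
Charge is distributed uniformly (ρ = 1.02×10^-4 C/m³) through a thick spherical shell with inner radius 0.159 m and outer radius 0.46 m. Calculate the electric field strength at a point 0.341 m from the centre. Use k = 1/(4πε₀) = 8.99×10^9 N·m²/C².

|E| ≈ 1.18×10^6 N/C

Use a concentric Gaussian sphere at r = 0.341 m (within the shell material, 0.159 m < r < 0.46 m).
Only the shell between 0.159 m and r is enclosed: Q_enc = ρ·(4π/3)(r³ − a³) = (1.02×10^-4)·(4π/3)·((0.341)³ − (0.159)³) = 1.522×10^-5 C.
Applying ∮E·dA = Q_enc/ε₀ with Φ = E(4πr²):
E = k|Q_enc|/r² = (8.99×10^9)(1.522×10^-5)/(0.341)² = 1.18×10^6 N/C.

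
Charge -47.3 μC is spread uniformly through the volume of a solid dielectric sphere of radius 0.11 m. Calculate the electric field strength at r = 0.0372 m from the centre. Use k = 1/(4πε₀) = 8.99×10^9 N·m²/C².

Use a concentric Gaussian sphere at r = 0.0372 m (r < R).
Only the charge within r is enclosed: Q_enc = Q·(r/R)³ = (-47.3 μC)·(0.0372 m/0.11 m)³ = -1.829e-6 C.
Since E is radial and uniform over the Gaussian sphere, Φ = E·4πr² = Q_enc/ε₀.
E = k|Q_enc|/r² = (8.99×10^9)(1.829×10^-6)/(0.0372)² = 1.19×10^7 N/C.

E = 1.19e7 V/m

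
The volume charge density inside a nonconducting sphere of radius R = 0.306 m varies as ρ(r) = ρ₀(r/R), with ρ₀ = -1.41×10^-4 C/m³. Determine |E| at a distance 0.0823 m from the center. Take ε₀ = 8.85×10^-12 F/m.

E = 8.82×10^4 V/m

Use a concentric Gaussian sphere at r = 0.0823 m (r < R).
Integrate the density: Q_enc = 4π ∫₀^r ρ₀(r'/R)^1 r'² dr' = 4πρ₀ r^4/(4·R) = -6.641×10^-8 C.
Since E is radial and uniform over the Gaussian sphere, Φ = E·4πr² = Q_enc/ε₀.
E = |Q_enc|/(4πε₀r²) = (6.641e-8)/(4π·8.85×10^-12·(0.0823)²) = 8.82×10^4 N/C.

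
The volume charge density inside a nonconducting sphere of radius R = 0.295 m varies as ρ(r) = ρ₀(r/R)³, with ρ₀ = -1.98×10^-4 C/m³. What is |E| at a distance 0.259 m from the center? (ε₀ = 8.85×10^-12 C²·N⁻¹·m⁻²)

Symmetry ⇒ E = E(r) r̂. Gaussian sphere of radius r = 0.259 m (r < R).
Integrate the density: Q_enc = 4π ∫₀^r ρ₀(r'/R)^3 r'² dr' = 4πρ₀ r^6/(6·R³) = -4.876×10^-6 C.
By Gauss's law, ∮E·dA = E·4πr² = Q_enc/ε₀.
E = |Q_enc|/(4πε₀r²) = (4.876e-6)/(4π·8.85×10^-12·(0.259)²) = 6.54×10^5 N/C.

|E| ≈ 6.54e5 N/C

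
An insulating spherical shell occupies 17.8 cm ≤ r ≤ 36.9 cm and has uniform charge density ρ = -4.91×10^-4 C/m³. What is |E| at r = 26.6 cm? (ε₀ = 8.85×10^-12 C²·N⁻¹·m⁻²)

Take a concentric spherical Gaussian surface of radius r = 26.6 cm (within the shell material, 17.8 cm < r < 36.9 cm).
Only the shell between 17.8 cm and r is enclosed: Q_enc = ρ·(4π/3)(r³ − a³) = (-4.91×10^-4)·(4π/3)·((0.266)³ − (0.178)³) = -2.711×10^-5 C.
Applying ∮E·dA = Q_enc/ε₀ with Φ = E(4πr²):
E = |Q_enc|/(4πε₀r²) = (2.711e-5)/(4π·8.85×10^-12·(0.266)²) = 3.45e6 N/C.

|E| ≈ 3.45e6 N/C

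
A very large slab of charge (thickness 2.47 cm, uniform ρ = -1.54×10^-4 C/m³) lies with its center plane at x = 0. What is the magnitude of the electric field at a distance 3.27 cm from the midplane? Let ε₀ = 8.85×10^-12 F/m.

The point |x| = 3.27 cm lies outside the slab (half-thickness 0.01235 m). A symmetric pillbox spanning the full slab encloses Q_enc = ρ·d·A.
Flux = 2EA ⇒ E = |ρ|d/(2ε₀), independent of distance outside.
E = (1.54e-4)(0.0247)/(2·8.85×10^-12) = 2.15×10^5 N/C.

|E| = 2.15×10^5 N/C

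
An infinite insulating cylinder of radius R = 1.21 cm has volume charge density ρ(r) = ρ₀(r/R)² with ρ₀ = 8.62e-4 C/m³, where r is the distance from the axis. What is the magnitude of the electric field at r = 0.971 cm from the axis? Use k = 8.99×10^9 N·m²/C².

By cylindrical symmetry E is radial; use a coaxial Gaussian cylinder of radius 0.971 cm and length L (r < R).
λ_enc = ∫₀^r ρ(r')·2πr' dr' = (2πρ₀/R²)·r^4/4 = 8.221×10^-8 C/m.
Since E is radial and uniform over the curved surface, Φ = E·2πrL = Q_enc/ε₀ = λ_enc L/ε₀.
E = 2k|λ_enc|/r = 2(8.99×10^9)(8.221×10^-8)/(0.00971) = 1.52×10^5 N/C.

E = 1.52×10^5 V/m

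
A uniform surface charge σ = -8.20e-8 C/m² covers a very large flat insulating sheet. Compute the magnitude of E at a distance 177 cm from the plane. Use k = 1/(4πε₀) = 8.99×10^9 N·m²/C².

Choose a cylindrical pillbox piercing the sheet, end faces (area A) parallel to it.
Only the two end caps contribute flux: Φ = 2EA. With Q_enc = σA, Gauss's law gives E = |σ|/(2ε₀).
E = 2πk|σ| = 2π(8.99×10^9)(8.20e-8) = 4.63e3 N/C.

E = 4.63×10^3 N/C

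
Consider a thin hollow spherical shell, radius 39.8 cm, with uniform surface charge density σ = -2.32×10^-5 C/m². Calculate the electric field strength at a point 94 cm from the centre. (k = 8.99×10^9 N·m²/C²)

|E| = 4.70×10^5 N/C

Take a concentric spherical Gaussian surface of radius r = 94 cm (r > 39.8 cm).
The entire shell is enclosed: Q_enc = σ·4πR² = (-2.32×10^-5)·4π·(0.398)² = -4.618×10^-5 C.
Since E is radial and uniform over the Gaussian sphere, Φ = E·4πr² = Q_enc/ε₀.
E = k|Q_enc|/r² = (8.99×10^9)(4.618×10^-5)/(0.94)² = 4.70e5 N/C.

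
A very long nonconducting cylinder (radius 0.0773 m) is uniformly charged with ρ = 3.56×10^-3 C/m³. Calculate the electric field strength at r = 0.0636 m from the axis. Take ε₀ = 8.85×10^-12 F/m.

1.28×10^7 N/C

Take a coaxial cylindrical Gaussian surface of radius r = 0.0636 m and length L (r < R).
Enclosed charge per unit length: λ_enc = ρ·πr² = (3.56e-3)π(0.0636)² = 4.524×10^-5 C/m.
By Gauss's law (flux through the curved wall only), E·2πrL = λ_enc L/ε₀.
E = |λ_enc|/(2πε₀r) = (4.524e-5)/(2π·8.85×10^-12·0.0636) = 1.28×10^7 N/C.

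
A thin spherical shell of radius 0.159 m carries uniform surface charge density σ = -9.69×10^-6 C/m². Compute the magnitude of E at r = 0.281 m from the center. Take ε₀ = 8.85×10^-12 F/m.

|E| ≈ 3.51e5 N/C

Take a concentric spherical Gaussian surface of radius r = 0.281 m (r > 0.159 m).
The entire shell is enclosed: Q_enc = σ·4πR² = (-9.69e-6)·4π·(0.159)² = -3.078e-6 C.
Gauss's law: E·4πr² = Q_enc/ε₀.
E = |Q_enc|/(4πε₀r²) = (3.078e-6)/(4π·8.85×10^-12·(0.281)²) = 3.51×10^5 N/C.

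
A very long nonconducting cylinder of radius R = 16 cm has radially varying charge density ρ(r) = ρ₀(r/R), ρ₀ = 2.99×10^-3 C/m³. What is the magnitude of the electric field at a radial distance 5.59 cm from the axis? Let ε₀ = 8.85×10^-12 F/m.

E = 2.20e6 N/C

Choose a coaxial cylinder of radius r = 5.59 cm (arbitrary length L) as the Gaussian surface (r < R).
Integrating ρ over the cross-section to radius r: λ_enc = (2πρ₀/R) ∫₀^r r'^2 dr' = 2πρ₀ r^3/(3·R) = 6.837e-6 C/m.
Gauss's law: E·2πrL = λ_enc L/ε₀.
E = |λ_enc|/(2πε₀r) = (6.837×10^-6)/(2π·8.85×10^-12·0.0559) = 2.20×10^6 N/C.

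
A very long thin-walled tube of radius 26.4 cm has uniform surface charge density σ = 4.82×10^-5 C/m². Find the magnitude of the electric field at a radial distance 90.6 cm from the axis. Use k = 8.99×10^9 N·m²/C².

|E| ≈ 1.59×10^6 V/m

Take a coaxial cylindrical Gaussian surface of radius r = 90.6 cm and length L (r > 26.4 cm).
The whole shell is enclosed: λ_enc = σ·2πR = (4.82×10^-5)·2π·(0.264) = 7.995e-5 C/m.
Applying ∮E·dA = Q_enc/ε₀ with the end caps contributing no flux:
E = 2k|λ_enc|/r = 2(8.99×10^9)(7.995e-5)/(0.906) = 1.59e6 N/C.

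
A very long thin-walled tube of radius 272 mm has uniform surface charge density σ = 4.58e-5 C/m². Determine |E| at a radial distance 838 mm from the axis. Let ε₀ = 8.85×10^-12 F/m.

|E| ≈ 1.68×10^6 N/C

Coaxial Gaussian cylinder, radius r = 838 mm, length L (r > 272 mm).
The whole shell is enclosed: λ_enc = σ·2πR = (4.58e-5)·2π·(0.272) = 7.827×10^-5 C/m.
Applying ∮E·dA = Q_enc/ε₀ with the end caps contributing no flux:
E = |λ_enc|/(2πε₀r) = (7.827×10^-5)/(2π·8.85×10^-12·0.838) = 1.68e6 N/C.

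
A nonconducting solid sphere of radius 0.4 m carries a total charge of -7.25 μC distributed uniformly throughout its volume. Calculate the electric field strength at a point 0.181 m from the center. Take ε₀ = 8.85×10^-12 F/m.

|E| = 1.84e5 V/m

Symmetry ⇒ E = E(r) r̂. Gaussian sphere of radius r = 0.181 m (r < R).
For a uniform sphere the enclosed fraction is (r/R)³, so Q_enc = (-7.25 μC)(0.181/0.4)³ = -6.717×10^-7 C.
Gauss's law: E·4πr² = Q_enc/ε₀.
E = |Q_enc|/(4πε₀r²) = (6.717e-7)/(4π·8.85×10^-12·(0.181)²) = 1.84×10^5 N/C.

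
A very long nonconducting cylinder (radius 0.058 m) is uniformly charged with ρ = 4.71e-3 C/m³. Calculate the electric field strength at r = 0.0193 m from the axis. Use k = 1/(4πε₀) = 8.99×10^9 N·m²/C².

E = 5.13×10^6 N/C

Coaxial Gaussian cylinder, radius r = 0.0193 m, length L (r < R).
Charge inside radius r per length L is ρ·πr²·L, so λ_enc = ρπr² = 5.512×10^-6 C/m.
Gauss's law: E·2πrL = λ_enc L/ε₀.
E = 2k|λ_enc|/r = 2(8.99×10^9)(5.512×10^-6)/(0.0193) = 5.13e6 N/C.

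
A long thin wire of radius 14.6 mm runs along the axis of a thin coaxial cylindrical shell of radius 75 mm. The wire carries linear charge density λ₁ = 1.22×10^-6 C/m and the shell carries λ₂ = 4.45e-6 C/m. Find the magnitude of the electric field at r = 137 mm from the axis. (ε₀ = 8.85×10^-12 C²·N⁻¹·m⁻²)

Coaxial Gaussian cylinder, radius r = 137 mm, length L (r > 75 mm, enclosing both).
λ_enc = λ₁ + λ₂ = (1.22e-6) + (4.45×10^-6) = 5.67×10^-6 C/m.
Gauss's law: E·2πrL = λ_enc L/ε₀.
E = |λ_enc|/(2πε₀r) = (5.67e-6)/(2π·8.85×10^-12·0.137) = 7.44e5 N/C.

E = 7.44e5 N/C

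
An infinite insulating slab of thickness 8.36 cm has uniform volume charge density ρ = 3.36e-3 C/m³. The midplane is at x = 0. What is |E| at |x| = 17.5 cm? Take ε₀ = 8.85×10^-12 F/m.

The point |x| = 17.5 cm lies outside the slab (half-thickness 0.0418 m). A symmetric pillbox spanning the full slab encloses Q_enc = ρ·d·A.
Flux = 2EA ⇒ E = |ρ|d/(2ε₀), independent of distance outside.
E = (3.36e-3)(0.0836)/(2·8.85×10^-12) = 1.59×10^7 N/C.

E = 1.59e7 V/m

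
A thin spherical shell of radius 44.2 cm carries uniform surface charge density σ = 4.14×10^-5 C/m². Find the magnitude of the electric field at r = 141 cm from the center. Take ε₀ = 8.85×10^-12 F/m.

|E| = 4.60×10^5 N/C

Take a concentric spherical Gaussian surface of radius r = 141 cm (r > 44.2 cm).
The entire shell is enclosed: Q_enc = σ·4πR² = (4.14×10^-5)·4π·(0.442)² = 1.016e-4 C.
By Gauss's law, ∮E·dA = E·4πr² = Q_enc/ε₀.
E = |Q_enc|/(4πε₀r²) = (1.016e-4)/(4π·8.85×10^-12·(1.41)²) = 4.60×10^5 N/C.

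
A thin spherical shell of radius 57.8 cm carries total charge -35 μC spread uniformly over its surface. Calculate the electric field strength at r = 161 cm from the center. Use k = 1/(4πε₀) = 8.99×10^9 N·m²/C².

Use a concentric Gaussian sphere at r = 161 cm (r > 57.8 cm).
The entire shell is enclosed: Q_enc = -3.50e-5 C.
Gauss's law: E·4πr² = Q_enc/ε₀.
E = k|Q_enc|/r² = (8.99×10^9)(3.50×10^-5)/(1.61)² = 1.21×10^5 N/C.

|E| ≈ 1.21e5 N/C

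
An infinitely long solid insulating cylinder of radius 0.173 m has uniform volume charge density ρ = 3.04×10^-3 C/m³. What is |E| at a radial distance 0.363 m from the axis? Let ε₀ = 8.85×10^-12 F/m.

1.42×10^7 V/m

Choose a coaxial cylinder of radius r = 0.363 m (arbitrary length L) as the Gaussian surface (r > 0.173 m, full cross-section enclosed).
λ_enc = ρ·πR² = (3.04×10^-3)π(0.173)² = 2.858e-4 C/m.
Gauss's law: E·2πrL = λ_enc L/ε₀.
E = |λ_enc|/(2πε₀r) = (2.858×10^-4)/(2π·8.85×10^-12·0.363) = 1.42e7 N/C.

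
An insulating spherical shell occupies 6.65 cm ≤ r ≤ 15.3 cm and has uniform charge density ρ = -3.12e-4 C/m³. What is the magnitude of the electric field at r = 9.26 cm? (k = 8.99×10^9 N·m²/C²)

6.85e5 N/C

Symmetry ⇒ E = E(r) r̂. Gaussian sphere of radius r = 9.26 cm (within the shell material, 6.65 cm < r < 15.3 cm).
Only the shell between 6.65 cm and r is enclosed: Q_enc = ρ·(4π/3)(r³ − a³) = (-3.12e-4)·(4π/3)·((0.0926)³ − (0.0665)³) = -6.534×10^-7 C.
By Gauss's law, ∮E·dA = E·4πr² = Q_enc/ε₀.
E = k|Q_enc|/r² = (8.99×10^9)(6.534×10^-7)/(0.0926)² = 6.85×10^5 N/C.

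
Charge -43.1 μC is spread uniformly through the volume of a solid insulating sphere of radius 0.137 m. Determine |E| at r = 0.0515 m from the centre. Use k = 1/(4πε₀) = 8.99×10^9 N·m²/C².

By spherical symmetry E is radial; choose a Gaussian sphere of radius r = 0.0515 m (r < R).
For a uniform sphere the enclosed fraction is (r/R)³, so Q_enc = (-43.1 μC)(0.0515/0.137)³ = -2.289×10^-6 C.
Applying ∮E·dA = Q_enc/ε₀ with Φ = E(4πr²):
E = k|Q_enc|/r² = (8.99×10^9)(2.289×10^-6)/(0.0515)² = 7.76e6 N/C.

E = 7.76e6 N/C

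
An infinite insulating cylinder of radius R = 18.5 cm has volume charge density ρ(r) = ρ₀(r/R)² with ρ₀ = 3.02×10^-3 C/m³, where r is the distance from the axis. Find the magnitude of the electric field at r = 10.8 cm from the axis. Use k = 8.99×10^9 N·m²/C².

Choose a coaxial cylinder of radius r = 10.8 cm (arbitrary length L) as the Gaussian surface (r < R).
Integrating ρ over the cross-section to radius r: λ_enc = (2πρ₀/R²) ∫₀^r r'^3 dr' = 2πρ₀ r^4/(4·R²) = 1.886×10^-5 C/m.
Since E is radial and uniform over the curved surface, Φ = E·2πrL = Q_enc/ε₀ = λ_enc L/ε₀.
E = 2k|λ_enc|/r = 2(8.99×10^9)(1.886×10^-5)/(0.108) = 3.14×10^6 N/C.

E = 3.14×10^6 N/C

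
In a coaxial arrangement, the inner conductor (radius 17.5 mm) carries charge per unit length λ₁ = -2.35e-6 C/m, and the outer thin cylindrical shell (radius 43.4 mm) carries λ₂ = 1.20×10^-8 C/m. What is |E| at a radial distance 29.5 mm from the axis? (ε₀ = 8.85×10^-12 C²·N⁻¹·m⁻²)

By cylindrical symmetry E is radial; use a coaxial Gaussian cylinder of radius 29.5 mm and length L (between the conductors, 17.5 mm < r < 43.4 mm).
The shell at 43.4 mm lies outside the Gaussian surface, so λ_enc = λ₁ = -2.35×10^-6 C/m.
By Gauss's law (flux through the curved wall only), E·2πrL = λ_enc L/ε₀.
E = |λ_enc|/(2πε₀r) = (2.35e-6)/(2π·8.85×10^-12·0.0295) = 1.43e6 N/C.

E = 1.43e6 N/C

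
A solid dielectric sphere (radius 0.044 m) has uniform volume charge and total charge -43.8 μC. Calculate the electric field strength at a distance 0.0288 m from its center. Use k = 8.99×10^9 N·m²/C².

E ≈ 1.33×10^8 V/m

Symmetry ⇒ E = E(r) r̂. Gaussian sphere of radius r = 0.0288 m (r < R).
For a uniform sphere the enclosed fraction is (r/R)³, so Q_enc = (-43.8 μC)(0.0288/0.044)³ = -1.228×10^-5 C.
Gauss's law: E·4πr² = Q_enc/ε₀.
E = k|Q_enc|/r² = (8.99×10^9)(1.228e-5)/(0.0288)² = 1.33e8 N/C.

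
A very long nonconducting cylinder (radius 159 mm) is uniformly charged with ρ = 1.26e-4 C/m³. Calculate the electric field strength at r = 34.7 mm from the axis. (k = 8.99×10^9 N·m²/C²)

|E| ≈ 2.47×10^5 V/m

By cylindrical symmetry E is radial; use a coaxial Gaussian cylinder of radius 34.7 mm and length L (r < R).
Charge inside radius r per length L is ρ·πr²·L, so λ_enc = ρπr² = 4.766e-7 C/m.
Applying ∮E·dA = Q_enc/ε₀ with the end caps contributing no flux:
E = 2k|λ_enc|/r = 2(8.99×10^9)(4.766×10^-7)/(0.0347) = 2.47×10^5 N/C.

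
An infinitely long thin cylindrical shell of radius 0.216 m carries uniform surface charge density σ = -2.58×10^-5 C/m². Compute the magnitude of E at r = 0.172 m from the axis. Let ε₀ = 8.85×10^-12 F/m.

By cylindrical symmetry E is radial; use a coaxial Gaussian cylinder of radius 0.172 m and length L (r < 0.216 m, inside the shell).
All the surface charge lies outside this cylinder: Q_enc = 0, hence E = 0.

E = 0 (no enclosed charge)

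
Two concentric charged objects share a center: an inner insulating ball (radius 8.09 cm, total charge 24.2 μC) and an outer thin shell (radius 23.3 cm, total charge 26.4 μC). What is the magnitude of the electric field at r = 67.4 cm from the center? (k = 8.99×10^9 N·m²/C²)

|E| ≈ 1.00e6 N/C

By spherical symmetry E is radial; choose a Gaussian sphere of radius r = 67.4 cm (r > 23.3 cm, enclosing both).
Q_enc = (24.2 μC) + (26.4 μC) = 5.06×10^-5 C.
Applying ∮E·dA = Q_enc/ε₀ with Φ = E(4πr²):
E = k|Q_enc|/r² = (8.99×10^9)(5.06×10^-5)/(0.674)² = 1.00×10^6 N/C.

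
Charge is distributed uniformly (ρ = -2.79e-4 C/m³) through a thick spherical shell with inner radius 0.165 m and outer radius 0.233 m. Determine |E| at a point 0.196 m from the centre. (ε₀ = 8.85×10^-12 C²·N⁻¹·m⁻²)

Take a concentric spherical Gaussian surface of radius r = 0.196 m (within the shell material, 0.165 m < r < 0.233 m).
Only the shell between 0.165 m and r is enclosed: Q_enc = ρ·(4π/3)(r³ − a³) = (-2.79×10^-4)·(4π/3)·((0.196)³ − (0.165)³) = -3.55e-6 C.
By Gauss's law, ∮E·dA = E·4πr² = Q_enc/ε₀.
E = |Q_enc|/(4πε₀r²) = (3.55e-6)/(4π·8.85×10^-12·(0.196)²) = 8.31×10^5 N/C.

|E| ≈ 8.31×10^5 N/C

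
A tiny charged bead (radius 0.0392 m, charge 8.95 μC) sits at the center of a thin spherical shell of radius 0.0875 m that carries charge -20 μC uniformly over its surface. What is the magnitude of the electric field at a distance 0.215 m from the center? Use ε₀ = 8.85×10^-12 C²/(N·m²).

2.15×10^6 N/C

By spherical symmetry E is radial; choose a Gaussian sphere of radius r = 0.215 m (r > 0.0875 m, enclosing both).
Q_enc = (8.95 μC) + (-20 μC) = -1.105e-5 C.
By Gauss's law, ∮E·dA = E·4πr² = Q_enc/ε₀.
E = |Q_enc|/(4πε₀r²) = (1.105e-5)/(4π·8.85×10^-12·(0.215)²) = 2.15×10^6 N/C.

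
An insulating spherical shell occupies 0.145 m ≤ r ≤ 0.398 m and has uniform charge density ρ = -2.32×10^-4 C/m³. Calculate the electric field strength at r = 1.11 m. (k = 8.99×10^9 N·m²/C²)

E = 4.25e5 V/m

Use a concentric Gaussian sphere at r = 1.11 m (r > 0.398 m, enclosing the whole shell).
Q_enc = ρ·(4π/3)(b³ − a³) = (-2.32×10^-4)·(4π/3)·((0.398)³ − (0.145)³) = -5.83e-5 C.
By Gauss's law, ∮E·dA = E·4πr² = Q_enc/ε₀.
E = k|Q_enc|/r² = (8.99×10^9)(5.83×10^-5)/(1.11)² = 4.25×10^5 N/C.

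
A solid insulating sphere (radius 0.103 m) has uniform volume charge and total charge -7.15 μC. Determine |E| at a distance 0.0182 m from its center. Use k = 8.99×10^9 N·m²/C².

Use a concentric Gaussian sphere at r = 0.0182 m (r < R).
For a uniform sphere the enclosed fraction is (r/R)³, so Q_enc = (-7.15 μC)(0.0182/0.103)³ = -3.945×10^-8 C.
Since E is radial and uniform over the Gaussian sphere, Φ = E·4πr² = Q_enc/ε₀.
E = k|Q_enc|/r² = (8.99×10^9)(3.945e-8)/(0.0182)² = 1.07e6 N/C.

|E| = 1.07e6 N/C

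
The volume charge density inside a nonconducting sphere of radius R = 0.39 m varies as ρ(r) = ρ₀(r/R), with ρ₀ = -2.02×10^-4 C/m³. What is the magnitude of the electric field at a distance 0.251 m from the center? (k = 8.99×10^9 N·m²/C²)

Symmetry ⇒ E = E(r) r̂. Gaussian sphere of radius r = 0.251 m (r < R).
Q_enc = ∫₀^r ρ(r')·4πr'² dr' = (4πρ₀/R) ∫₀^r r'^3 dr' = 4πρ₀ r^4/(4·R) = -6.458×10^-6 C.
By Gauss's law, ∮E·dA = E·4πr² = Q_enc/ε₀.
E = k|Q_enc|/r² = (8.99×10^9)(6.458e-6)/(0.251)² = 9.22×10^5 N/C.

|E| = 9.22×10^5 N/C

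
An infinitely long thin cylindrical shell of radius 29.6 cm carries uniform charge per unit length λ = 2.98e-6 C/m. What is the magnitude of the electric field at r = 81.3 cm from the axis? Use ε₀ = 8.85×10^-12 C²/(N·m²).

Choose a coaxial cylinder of radius r = 81.3 cm (arbitrary length L) as the Gaussian surface (r > 29.6 cm).
The full line charge is enclosed: λ_enc = 2.98×10^-6 C/m.
Applying ∮E·dA = Q_enc/ε₀ with the end caps contributing no flux:
E = |λ_enc|/(2πε₀r) = (2.98×10^-6)/(2π·8.85×10^-12·0.813) = 6.59e4 N/C.

|E| = 6.59×10^4 V/m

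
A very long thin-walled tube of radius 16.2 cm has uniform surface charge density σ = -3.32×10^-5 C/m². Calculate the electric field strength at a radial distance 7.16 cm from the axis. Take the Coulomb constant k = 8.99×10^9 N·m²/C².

E = 0

Take a coaxial cylindrical Gaussian surface of radius r = 7.16 cm and length L (r < 16.2 cm, inside the shell).
All the surface charge lies outside this cylinder: Q_enc = 0, hence E = 0.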